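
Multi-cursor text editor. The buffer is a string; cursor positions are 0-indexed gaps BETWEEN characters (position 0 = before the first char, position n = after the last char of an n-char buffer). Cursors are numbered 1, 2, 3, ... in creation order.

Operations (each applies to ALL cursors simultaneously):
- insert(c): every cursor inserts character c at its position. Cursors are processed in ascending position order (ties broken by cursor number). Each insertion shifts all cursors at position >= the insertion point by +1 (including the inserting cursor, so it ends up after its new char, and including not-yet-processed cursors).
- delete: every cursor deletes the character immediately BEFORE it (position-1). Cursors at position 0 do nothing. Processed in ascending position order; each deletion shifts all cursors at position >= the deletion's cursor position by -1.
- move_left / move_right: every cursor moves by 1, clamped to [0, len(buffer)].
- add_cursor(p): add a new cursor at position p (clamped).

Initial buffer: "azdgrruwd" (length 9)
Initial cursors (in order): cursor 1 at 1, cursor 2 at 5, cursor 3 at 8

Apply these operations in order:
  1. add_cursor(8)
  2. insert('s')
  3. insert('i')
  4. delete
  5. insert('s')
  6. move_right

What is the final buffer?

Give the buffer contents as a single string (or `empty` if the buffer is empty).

Answer: asszdgrssruwssssd

Derivation:
After op 1 (add_cursor(8)): buffer="azdgrruwd" (len 9), cursors c1@1 c2@5 c3@8 c4@8, authorship .........
After op 2 (insert('s')): buffer="aszdgrsruwssd" (len 13), cursors c1@2 c2@7 c3@12 c4@12, authorship .1....2...34.
After op 3 (insert('i')): buffer="asizdgrsiruwssiid" (len 17), cursors c1@3 c2@9 c3@16 c4@16, authorship .11....22...3434.
After op 4 (delete): buffer="aszdgrsruwssd" (len 13), cursors c1@2 c2@7 c3@12 c4@12, authorship .1....2...34.
After op 5 (insert('s')): buffer="asszdgrssruwssssd" (len 17), cursors c1@3 c2@9 c3@16 c4@16, authorship .11....22...3434.
After op 6 (move_right): buffer="asszdgrssruwssssd" (len 17), cursors c1@4 c2@10 c3@17 c4@17, authorship .11....22...3434.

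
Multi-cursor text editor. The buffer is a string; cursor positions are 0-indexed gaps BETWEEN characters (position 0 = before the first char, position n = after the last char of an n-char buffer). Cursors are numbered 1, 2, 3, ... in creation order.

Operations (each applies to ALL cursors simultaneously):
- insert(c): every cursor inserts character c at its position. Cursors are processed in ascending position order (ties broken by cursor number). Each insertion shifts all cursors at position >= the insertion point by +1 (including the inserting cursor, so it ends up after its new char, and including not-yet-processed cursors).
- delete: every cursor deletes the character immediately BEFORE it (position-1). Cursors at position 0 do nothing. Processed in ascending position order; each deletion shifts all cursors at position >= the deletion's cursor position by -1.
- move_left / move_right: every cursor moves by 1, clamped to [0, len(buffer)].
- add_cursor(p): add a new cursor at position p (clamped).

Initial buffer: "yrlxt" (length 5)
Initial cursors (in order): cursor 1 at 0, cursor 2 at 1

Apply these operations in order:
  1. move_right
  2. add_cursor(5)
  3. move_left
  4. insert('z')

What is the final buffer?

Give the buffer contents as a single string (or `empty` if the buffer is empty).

After op 1 (move_right): buffer="yrlxt" (len 5), cursors c1@1 c2@2, authorship .....
After op 2 (add_cursor(5)): buffer="yrlxt" (len 5), cursors c1@1 c2@2 c3@5, authorship .....
After op 3 (move_left): buffer="yrlxt" (len 5), cursors c1@0 c2@1 c3@4, authorship .....
After op 4 (insert('z')): buffer="zyzrlxzt" (len 8), cursors c1@1 c2@3 c3@7, authorship 1.2...3.

Answer: zyzrlxzt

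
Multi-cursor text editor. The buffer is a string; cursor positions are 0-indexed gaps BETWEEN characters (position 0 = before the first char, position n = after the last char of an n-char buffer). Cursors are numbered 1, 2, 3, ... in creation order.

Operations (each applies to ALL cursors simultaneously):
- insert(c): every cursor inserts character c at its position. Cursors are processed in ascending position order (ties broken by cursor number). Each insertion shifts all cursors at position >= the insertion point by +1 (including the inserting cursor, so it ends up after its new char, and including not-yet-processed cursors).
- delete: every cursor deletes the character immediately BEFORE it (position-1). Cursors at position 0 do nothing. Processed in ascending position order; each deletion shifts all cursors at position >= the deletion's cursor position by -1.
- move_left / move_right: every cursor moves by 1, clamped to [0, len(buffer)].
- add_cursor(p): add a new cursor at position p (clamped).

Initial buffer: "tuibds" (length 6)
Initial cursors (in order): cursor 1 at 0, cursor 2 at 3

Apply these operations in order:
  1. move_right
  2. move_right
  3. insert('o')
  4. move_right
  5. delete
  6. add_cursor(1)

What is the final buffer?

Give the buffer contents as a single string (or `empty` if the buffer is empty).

Answer: tuobdo

Derivation:
After op 1 (move_right): buffer="tuibds" (len 6), cursors c1@1 c2@4, authorship ......
After op 2 (move_right): buffer="tuibds" (len 6), cursors c1@2 c2@5, authorship ......
After op 3 (insert('o')): buffer="tuoibdos" (len 8), cursors c1@3 c2@7, authorship ..1...2.
After op 4 (move_right): buffer="tuoibdos" (len 8), cursors c1@4 c2@8, authorship ..1...2.
After op 5 (delete): buffer="tuobdo" (len 6), cursors c1@3 c2@6, authorship ..1..2
After op 6 (add_cursor(1)): buffer="tuobdo" (len 6), cursors c3@1 c1@3 c2@6, authorship ..1..2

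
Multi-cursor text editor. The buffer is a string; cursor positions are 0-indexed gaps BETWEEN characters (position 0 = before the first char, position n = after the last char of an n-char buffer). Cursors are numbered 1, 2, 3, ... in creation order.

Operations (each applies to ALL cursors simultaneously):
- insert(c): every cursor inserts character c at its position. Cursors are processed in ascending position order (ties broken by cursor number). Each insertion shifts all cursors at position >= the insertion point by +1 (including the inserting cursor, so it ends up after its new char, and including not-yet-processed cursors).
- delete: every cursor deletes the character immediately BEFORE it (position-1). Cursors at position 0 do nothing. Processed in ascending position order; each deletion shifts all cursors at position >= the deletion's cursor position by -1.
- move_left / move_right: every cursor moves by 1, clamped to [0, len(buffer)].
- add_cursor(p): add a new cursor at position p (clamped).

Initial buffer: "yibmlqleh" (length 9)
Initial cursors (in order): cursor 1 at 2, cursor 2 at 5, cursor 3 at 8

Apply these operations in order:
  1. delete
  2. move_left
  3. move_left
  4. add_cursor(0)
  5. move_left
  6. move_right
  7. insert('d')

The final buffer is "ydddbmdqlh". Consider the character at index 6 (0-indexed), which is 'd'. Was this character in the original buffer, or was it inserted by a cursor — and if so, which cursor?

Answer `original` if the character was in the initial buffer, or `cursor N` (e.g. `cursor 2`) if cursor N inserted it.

Answer: cursor 3

Derivation:
After op 1 (delete): buffer="ybmqlh" (len 6), cursors c1@1 c2@3 c3@5, authorship ......
After op 2 (move_left): buffer="ybmqlh" (len 6), cursors c1@0 c2@2 c3@4, authorship ......
After op 3 (move_left): buffer="ybmqlh" (len 6), cursors c1@0 c2@1 c3@3, authorship ......
After op 4 (add_cursor(0)): buffer="ybmqlh" (len 6), cursors c1@0 c4@0 c2@1 c3@3, authorship ......
After op 5 (move_left): buffer="ybmqlh" (len 6), cursors c1@0 c2@0 c4@0 c3@2, authorship ......
After op 6 (move_right): buffer="ybmqlh" (len 6), cursors c1@1 c2@1 c4@1 c3@3, authorship ......
After op 7 (insert('d')): buffer="ydddbmdqlh" (len 10), cursors c1@4 c2@4 c4@4 c3@7, authorship .124..3...
Authorship (.=original, N=cursor N): . 1 2 4 . . 3 . . .
Index 6: author = 3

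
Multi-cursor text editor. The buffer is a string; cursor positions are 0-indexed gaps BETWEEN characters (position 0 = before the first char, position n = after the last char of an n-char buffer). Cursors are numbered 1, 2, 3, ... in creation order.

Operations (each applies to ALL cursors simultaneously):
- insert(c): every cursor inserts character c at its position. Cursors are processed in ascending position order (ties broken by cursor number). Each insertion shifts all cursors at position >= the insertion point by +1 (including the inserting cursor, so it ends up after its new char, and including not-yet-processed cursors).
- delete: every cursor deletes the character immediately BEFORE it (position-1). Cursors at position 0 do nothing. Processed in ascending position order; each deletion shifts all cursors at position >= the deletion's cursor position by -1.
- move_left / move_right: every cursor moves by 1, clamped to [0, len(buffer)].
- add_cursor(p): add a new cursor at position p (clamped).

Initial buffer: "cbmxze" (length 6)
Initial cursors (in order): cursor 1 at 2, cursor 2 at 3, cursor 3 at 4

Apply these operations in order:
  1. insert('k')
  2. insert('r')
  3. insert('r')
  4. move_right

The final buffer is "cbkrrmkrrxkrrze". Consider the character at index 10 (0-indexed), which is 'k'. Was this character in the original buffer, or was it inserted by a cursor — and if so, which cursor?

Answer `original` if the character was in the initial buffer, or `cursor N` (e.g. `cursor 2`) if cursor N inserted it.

After op 1 (insert('k')): buffer="cbkmkxkze" (len 9), cursors c1@3 c2@5 c3@7, authorship ..1.2.3..
After op 2 (insert('r')): buffer="cbkrmkrxkrze" (len 12), cursors c1@4 c2@7 c3@10, authorship ..11.22.33..
After op 3 (insert('r')): buffer="cbkrrmkrrxkrrze" (len 15), cursors c1@5 c2@9 c3@13, authorship ..111.222.333..
After op 4 (move_right): buffer="cbkrrmkrrxkrrze" (len 15), cursors c1@6 c2@10 c3@14, authorship ..111.222.333..
Authorship (.=original, N=cursor N): . . 1 1 1 . 2 2 2 . 3 3 3 . .
Index 10: author = 3

Answer: cursor 3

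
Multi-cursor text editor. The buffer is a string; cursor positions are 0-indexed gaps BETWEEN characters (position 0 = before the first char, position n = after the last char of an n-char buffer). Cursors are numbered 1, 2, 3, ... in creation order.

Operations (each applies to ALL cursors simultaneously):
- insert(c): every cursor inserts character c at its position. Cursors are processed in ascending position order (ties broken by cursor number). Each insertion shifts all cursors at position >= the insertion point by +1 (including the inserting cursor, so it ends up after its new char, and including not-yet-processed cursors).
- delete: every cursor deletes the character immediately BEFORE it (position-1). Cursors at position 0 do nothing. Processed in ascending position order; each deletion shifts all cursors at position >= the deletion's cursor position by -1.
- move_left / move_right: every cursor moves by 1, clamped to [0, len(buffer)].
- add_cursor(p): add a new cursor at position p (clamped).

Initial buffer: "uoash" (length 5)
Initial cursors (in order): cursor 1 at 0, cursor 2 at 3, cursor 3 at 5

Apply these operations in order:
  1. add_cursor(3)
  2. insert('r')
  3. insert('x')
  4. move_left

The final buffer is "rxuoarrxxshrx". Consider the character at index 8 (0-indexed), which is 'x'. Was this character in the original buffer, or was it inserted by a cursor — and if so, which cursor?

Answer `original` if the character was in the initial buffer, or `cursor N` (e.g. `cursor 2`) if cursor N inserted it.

Answer: cursor 4

Derivation:
After op 1 (add_cursor(3)): buffer="uoash" (len 5), cursors c1@0 c2@3 c4@3 c3@5, authorship .....
After op 2 (insert('r')): buffer="ruoarrshr" (len 9), cursors c1@1 c2@6 c4@6 c3@9, authorship 1...24..3
After op 3 (insert('x')): buffer="rxuoarrxxshrx" (len 13), cursors c1@2 c2@9 c4@9 c3@13, authorship 11...2424..33
After op 4 (move_left): buffer="rxuoarrxxshrx" (len 13), cursors c1@1 c2@8 c4@8 c3@12, authorship 11...2424..33
Authorship (.=original, N=cursor N): 1 1 . . . 2 4 2 4 . . 3 3
Index 8: author = 4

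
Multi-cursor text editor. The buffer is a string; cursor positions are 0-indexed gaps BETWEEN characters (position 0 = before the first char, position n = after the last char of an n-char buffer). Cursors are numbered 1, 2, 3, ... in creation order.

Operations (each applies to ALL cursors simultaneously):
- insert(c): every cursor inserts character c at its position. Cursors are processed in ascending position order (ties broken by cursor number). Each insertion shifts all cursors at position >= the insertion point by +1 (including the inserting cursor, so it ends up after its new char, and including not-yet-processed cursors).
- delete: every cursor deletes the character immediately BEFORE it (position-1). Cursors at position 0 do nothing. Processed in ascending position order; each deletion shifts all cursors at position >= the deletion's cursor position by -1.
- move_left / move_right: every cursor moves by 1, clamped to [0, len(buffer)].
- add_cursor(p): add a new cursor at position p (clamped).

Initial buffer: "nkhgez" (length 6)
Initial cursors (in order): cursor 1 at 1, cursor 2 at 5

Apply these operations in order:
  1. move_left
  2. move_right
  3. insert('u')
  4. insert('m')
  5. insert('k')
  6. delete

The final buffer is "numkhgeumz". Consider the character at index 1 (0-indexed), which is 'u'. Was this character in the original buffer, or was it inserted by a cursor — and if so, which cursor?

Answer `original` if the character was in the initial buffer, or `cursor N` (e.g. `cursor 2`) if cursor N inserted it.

Answer: cursor 1

Derivation:
After op 1 (move_left): buffer="nkhgez" (len 6), cursors c1@0 c2@4, authorship ......
After op 2 (move_right): buffer="nkhgez" (len 6), cursors c1@1 c2@5, authorship ......
After op 3 (insert('u')): buffer="nukhgeuz" (len 8), cursors c1@2 c2@7, authorship .1....2.
After op 4 (insert('m')): buffer="numkhgeumz" (len 10), cursors c1@3 c2@9, authorship .11....22.
After op 5 (insert('k')): buffer="numkkhgeumkz" (len 12), cursors c1@4 c2@11, authorship .111....222.
After op 6 (delete): buffer="numkhgeumz" (len 10), cursors c1@3 c2@9, authorship .11....22.
Authorship (.=original, N=cursor N): . 1 1 . . . . 2 2 .
Index 1: author = 1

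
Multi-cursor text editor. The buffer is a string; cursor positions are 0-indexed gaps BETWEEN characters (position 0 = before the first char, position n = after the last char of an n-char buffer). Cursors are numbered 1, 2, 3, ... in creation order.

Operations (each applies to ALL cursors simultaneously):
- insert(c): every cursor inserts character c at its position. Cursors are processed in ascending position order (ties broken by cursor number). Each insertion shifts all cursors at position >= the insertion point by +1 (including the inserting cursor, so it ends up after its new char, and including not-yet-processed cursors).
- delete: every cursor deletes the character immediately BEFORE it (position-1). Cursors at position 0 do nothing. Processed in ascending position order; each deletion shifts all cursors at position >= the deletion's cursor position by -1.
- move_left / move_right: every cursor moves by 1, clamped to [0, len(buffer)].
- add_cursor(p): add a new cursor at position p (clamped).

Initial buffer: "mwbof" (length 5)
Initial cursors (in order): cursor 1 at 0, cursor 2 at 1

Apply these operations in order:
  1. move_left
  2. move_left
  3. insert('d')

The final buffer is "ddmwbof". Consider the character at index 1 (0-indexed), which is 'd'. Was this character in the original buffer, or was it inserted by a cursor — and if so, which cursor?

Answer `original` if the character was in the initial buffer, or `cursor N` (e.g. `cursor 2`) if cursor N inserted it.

Answer: cursor 2

Derivation:
After op 1 (move_left): buffer="mwbof" (len 5), cursors c1@0 c2@0, authorship .....
After op 2 (move_left): buffer="mwbof" (len 5), cursors c1@0 c2@0, authorship .....
After op 3 (insert('d')): buffer="ddmwbof" (len 7), cursors c1@2 c2@2, authorship 12.....
Authorship (.=original, N=cursor N): 1 2 . . . . .
Index 1: author = 2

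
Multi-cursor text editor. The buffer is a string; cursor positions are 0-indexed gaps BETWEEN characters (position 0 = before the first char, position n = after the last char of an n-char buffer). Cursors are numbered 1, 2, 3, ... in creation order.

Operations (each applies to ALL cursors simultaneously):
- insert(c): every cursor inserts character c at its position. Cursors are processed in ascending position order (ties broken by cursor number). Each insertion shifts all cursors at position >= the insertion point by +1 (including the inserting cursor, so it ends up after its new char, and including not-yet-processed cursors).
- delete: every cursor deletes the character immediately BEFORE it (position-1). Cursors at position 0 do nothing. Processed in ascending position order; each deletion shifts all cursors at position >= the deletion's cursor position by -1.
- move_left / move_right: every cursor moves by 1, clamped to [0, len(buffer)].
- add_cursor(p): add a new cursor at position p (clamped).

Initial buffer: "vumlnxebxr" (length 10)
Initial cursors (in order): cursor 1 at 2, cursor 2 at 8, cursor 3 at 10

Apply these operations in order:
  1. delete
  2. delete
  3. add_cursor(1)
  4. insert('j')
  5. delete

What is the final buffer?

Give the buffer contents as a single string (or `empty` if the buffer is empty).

Answer: mlnx

Derivation:
After op 1 (delete): buffer="vmlnxex" (len 7), cursors c1@1 c2@6 c3@7, authorship .......
After op 2 (delete): buffer="mlnx" (len 4), cursors c1@0 c2@4 c3@4, authorship ....
After op 3 (add_cursor(1)): buffer="mlnx" (len 4), cursors c1@0 c4@1 c2@4 c3@4, authorship ....
After op 4 (insert('j')): buffer="jmjlnxjj" (len 8), cursors c1@1 c4@3 c2@8 c3@8, authorship 1.4...23
After op 5 (delete): buffer="mlnx" (len 4), cursors c1@0 c4@1 c2@4 c3@4, authorship ....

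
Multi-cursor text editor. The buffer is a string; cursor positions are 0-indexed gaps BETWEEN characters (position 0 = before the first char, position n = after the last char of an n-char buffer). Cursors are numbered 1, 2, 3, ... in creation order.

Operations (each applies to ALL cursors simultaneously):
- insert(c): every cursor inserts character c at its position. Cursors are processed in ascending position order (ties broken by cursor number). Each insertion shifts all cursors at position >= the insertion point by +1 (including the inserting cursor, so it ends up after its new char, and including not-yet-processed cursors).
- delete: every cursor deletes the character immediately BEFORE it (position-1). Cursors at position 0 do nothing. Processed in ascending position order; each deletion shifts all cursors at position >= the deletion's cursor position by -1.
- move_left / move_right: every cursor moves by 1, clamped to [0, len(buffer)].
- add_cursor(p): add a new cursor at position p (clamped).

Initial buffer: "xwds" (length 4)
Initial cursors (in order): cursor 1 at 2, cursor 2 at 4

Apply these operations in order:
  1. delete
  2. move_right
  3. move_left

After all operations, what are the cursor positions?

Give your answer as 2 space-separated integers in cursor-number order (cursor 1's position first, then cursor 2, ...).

Answer: 1 1

Derivation:
After op 1 (delete): buffer="xd" (len 2), cursors c1@1 c2@2, authorship ..
After op 2 (move_right): buffer="xd" (len 2), cursors c1@2 c2@2, authorship ..
After op 3 (move_left): buffer="xd" (len 2), cursors c1@1 c2@1, authorship ..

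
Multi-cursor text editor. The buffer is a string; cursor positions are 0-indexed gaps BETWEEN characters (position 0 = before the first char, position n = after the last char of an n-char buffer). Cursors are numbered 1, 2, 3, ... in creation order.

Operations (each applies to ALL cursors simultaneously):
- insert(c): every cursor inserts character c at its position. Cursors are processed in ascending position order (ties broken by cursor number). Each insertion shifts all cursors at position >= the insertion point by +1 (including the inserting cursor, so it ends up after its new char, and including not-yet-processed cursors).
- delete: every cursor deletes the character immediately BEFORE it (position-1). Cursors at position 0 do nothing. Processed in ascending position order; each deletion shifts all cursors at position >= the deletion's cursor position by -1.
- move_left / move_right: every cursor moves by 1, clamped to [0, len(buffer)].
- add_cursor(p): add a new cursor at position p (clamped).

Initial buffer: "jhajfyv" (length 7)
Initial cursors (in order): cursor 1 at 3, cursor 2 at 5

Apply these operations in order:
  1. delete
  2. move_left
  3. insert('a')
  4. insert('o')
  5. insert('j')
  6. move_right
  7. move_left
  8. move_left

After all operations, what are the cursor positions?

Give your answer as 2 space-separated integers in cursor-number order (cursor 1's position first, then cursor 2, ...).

Answer: 3 7

Derivation:
After op 1 (delete): buffer="jhjyv" (len 5), cursors c1@2 c2@3, authorship .....
After op 2 (move_left): buffer="jhjyv" (len 5), cursors c1@1 c2@2, authorship .....
After op 3 (insert('a')): buffer="jahajyv" (len 7), cursors c1@2 c2@4, authorship .1.2...
After op 4 (insert('o')): buffer="jaohaojyv" (len 9), cursors c1@3 c2@6, authorship .11.22...
After op 5 (insert('j')): buffer="jaojhaojjyv" (len 11), cursors c1@4 c2@8, authorship .111.222...
After op 6 (move_right): buffer="jaojhaojjyv" (len 11), cursors c1@5 c2@9, authorship .111.222...
After op 7 (move_left): buffer="jaojhaojjyv" (len 11), cursors c1@4 c2@8, authorship .111.222...
After op 8 (move_left): buffer="jaojhaojjyv" (len 11), cursors c1@3 c2@7, authorship .111.222...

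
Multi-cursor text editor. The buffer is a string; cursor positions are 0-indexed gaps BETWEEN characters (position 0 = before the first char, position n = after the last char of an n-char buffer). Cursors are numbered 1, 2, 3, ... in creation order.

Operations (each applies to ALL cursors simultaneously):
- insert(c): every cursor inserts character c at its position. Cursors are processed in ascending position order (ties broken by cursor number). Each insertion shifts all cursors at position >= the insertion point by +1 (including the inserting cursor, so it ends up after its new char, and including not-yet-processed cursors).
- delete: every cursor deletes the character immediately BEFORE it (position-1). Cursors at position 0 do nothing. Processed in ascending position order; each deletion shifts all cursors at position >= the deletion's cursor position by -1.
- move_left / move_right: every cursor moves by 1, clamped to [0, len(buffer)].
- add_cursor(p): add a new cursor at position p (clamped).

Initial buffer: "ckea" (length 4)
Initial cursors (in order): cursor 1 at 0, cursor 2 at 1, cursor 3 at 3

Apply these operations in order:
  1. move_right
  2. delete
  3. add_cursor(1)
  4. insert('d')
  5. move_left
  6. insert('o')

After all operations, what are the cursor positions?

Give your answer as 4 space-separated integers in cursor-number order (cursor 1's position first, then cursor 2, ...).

Answer: 3 3 8 8

Derivation:
After op 1 (move_right): buffer="ckea" (len 4), cursors c1@1 c2@2 c3@4, authorship ....
After op 2 (delete): buffer="e" (len 1), cursors c1@0 c2@0 c3@1, authorship .
After op 3 (add_cursor(1)): buffer="e" (len 1), cursors c1@0 c2@0 c3@1 c4@1, authorship .
After op 4 (insert('d')): buffer="ddedd" (len 5), cursors c1@2 c2@2 c3@5 c4@5, authorship 12.34
After op 5 (move_left): buffer="ddedd" (len 5), cursors c1@1 c2@1 c3@4 c4@4, authorship 12.34
After op 6 (insert('o')): buffer="doodedood" (len 9), cursors c1@3 c2@3 c3@8 c4@8, authorship 1122.3344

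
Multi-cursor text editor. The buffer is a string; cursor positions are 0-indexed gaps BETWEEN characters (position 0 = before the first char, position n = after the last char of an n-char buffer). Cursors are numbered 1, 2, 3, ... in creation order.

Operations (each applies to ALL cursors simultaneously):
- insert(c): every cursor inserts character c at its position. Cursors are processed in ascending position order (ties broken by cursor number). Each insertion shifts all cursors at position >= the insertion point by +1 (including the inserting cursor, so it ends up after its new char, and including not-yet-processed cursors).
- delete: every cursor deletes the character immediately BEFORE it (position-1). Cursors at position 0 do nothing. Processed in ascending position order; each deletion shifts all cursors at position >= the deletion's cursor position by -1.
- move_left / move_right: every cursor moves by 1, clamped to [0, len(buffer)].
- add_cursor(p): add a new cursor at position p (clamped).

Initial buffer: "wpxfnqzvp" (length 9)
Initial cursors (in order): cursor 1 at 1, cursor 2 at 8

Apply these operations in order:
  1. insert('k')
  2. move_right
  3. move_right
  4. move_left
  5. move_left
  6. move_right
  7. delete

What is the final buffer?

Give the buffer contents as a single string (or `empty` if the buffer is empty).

After op 1 (insert('k')): buffer="wkpxfnqzvkp" (len 11), cursors c1@2 c2@10, authorship .1.......2.
After op 2 (move_right): buffer="wkpxfnqzvkp" (len 11), cursors c1@3 c2@11, authorship .1.......2.
After op 3 (move_right): buffer="wkpxfnqzvkp" (len 11), cursors c1@4 c2@11, authorship .1.......2.
After op 4 (move_left): buffer="wkpxfnqzvkp" (len 11), cursors c1@3 c2@10, authorship .1.......2.
After op 5 (move_left): buffer="wkpxfnqzvkp" (len 11), cursors c1@2 c2@9, authorship .1.......2.
After op 6 (move_right): buffer="wkpxfnqzvkp" (len 11), cursors c1@3 c2@10, authorship .1.......2.
After op 7 (delete): buffer="wkxfnqzvp" (len 9), cursors c1@2 c2@8, authorship .1.......

Answer: wkxfnqzvp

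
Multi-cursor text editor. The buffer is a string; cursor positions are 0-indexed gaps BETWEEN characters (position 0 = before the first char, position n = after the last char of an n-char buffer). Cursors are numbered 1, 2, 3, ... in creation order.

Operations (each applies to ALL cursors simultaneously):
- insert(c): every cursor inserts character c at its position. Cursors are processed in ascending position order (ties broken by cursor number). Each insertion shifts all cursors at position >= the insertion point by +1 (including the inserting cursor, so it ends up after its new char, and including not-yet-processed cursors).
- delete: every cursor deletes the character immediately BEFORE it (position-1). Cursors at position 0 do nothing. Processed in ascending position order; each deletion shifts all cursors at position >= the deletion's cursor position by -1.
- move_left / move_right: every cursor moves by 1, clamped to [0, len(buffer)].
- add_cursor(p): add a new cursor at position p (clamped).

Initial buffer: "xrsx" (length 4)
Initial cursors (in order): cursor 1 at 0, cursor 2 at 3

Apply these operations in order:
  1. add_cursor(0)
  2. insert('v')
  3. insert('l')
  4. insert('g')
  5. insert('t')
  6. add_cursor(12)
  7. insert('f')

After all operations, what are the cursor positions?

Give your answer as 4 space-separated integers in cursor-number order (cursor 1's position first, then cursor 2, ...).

Answer: 10 19 10 15

Derivation:
After op 1 (add_cursor(0)): buffer="xrsx" (len 4), cursors c1@0 c3@0 c2@3, authorship ....
After op 2 (insert('v')): buffer="vvxrsvx" (len 7), cursors c1@2 c3@2 c2@6, authorship 13...2.
After op 3 (insert('l')): buffer="vvllxrsvlx" (len 10), cursors c1@4 c3@4 c2@9, authorship 1313...22.
After op 4 (insert('g')): buffer="vvllggxrsvlgx" (len 13), cursors c1@6 c3@6 c2@12, authorship 131313...222.
After op 5 (insert('t')): buffer="vvllggttxrsvlgtx" (len 16), cursors c1@8 c3@8 c2@15, authorship 13131313...2222.
After op 6 (add_cursor(12)): buffer="vvllggttxrsvlgtx" (len 16), cursors c1@8 c3@8 c4@12 c2@15, authorship 13131313...2222.
After op 7 (insert('f')): buffer="vvllggttffxrsvflgtfx" (len 20), cursors c1@10 c3@10 c4@15 c2@19, authorship 1313131313...242222.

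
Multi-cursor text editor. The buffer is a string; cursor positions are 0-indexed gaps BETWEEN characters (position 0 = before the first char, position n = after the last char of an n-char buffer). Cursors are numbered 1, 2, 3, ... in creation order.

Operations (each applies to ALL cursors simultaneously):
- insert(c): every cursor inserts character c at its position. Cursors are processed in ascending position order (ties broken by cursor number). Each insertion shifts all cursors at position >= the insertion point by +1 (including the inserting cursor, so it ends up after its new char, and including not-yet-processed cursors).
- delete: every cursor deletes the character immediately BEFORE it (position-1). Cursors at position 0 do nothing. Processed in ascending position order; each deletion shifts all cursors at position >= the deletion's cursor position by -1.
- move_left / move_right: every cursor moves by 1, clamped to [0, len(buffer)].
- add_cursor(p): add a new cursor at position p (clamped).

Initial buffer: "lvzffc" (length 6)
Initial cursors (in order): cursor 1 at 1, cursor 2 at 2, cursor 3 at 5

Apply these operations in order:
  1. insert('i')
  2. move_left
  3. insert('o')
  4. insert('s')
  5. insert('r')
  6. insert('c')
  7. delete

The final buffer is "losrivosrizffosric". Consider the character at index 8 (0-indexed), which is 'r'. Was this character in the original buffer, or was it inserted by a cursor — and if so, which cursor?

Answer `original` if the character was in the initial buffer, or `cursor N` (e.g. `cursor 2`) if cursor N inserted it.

Answer: cursor 2

Derivation:
After op 1 (insert('i')): buffer="livizffic" (len 9), cursors c1@2 c2@4 c3@8, authorship .1.2...3.
After op 2 (move_left): buffer="livizffic" (len 9), cursors c1@1 c2@3 c3@7, authorship .1.2...3.
After op 3 (insert('o')): buffer="loivoizffoic" (len 12), cursors c1@2 c2@5 c3@10, authorship .11.22...33.
After op 4 (insert('s')): buffer="losivosizffosic" (len 15), cursors c1@3 c2@7 c3@13, authorship .111.222...333.
After op 5 (insert('r')): buffer="losrivosrizffosric" (len 18), cursors c1@4 c2@9 c3@16, authorship .1111.2222...3333.
After op 6 (insert('c')): buffer="losrcivosrcizffosrcic" (len 21), cursors c1@5 c2@11 c3@19, authorship .11111.22222...33333.
After op 7 (delete): buffer="losrivosrizffosric" (len 18), cursors c1@4 c2@9 c3@16, authorship .1111.2222...3333.
Authorship (.=original, N=cursor N): . 1 1 1 1 . 2 2 2 2 . . . 3 3 3 3 .
Index 8: author = 2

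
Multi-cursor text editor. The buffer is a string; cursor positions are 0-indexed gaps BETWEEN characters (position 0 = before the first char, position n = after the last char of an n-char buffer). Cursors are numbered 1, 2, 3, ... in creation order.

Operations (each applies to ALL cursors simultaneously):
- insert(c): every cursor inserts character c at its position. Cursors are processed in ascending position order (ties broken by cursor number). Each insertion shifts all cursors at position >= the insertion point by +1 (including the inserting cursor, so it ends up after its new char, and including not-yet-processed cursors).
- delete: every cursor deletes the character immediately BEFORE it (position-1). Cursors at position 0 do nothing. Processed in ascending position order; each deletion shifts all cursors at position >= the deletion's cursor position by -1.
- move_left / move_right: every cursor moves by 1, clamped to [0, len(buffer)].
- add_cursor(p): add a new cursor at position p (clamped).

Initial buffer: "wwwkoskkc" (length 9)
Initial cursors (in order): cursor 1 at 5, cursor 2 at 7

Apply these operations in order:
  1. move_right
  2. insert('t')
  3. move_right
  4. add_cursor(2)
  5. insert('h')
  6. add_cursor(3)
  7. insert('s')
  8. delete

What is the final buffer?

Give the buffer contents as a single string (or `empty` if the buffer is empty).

After op 1 (move_right): buffer="wwwkoskkc" (len 9), cursors c1@6 c2@8, authorship .........
After op 2 (insert('t')): buffer="wwwkostkktc" (len 11), cursors c1@7 c2@10, authorship ......1..2.
After op 3 (move_right): buffer="wwwkostkktc" (len 11), cursors c1@8 c2@11, authorship ......1..2.
After op 4 (add_cursor(2)): buffer="wwwkostkktc" (len 11), cursors c3@2 c1@8 c2@11, authorship ......1..2.
After op 5 (insert('h')): buffer="wwhwkostkhktch" (len 14), cursors c3@3 c1@10 c2@14, authorship ..3....1.1.2.2
After op 6 (add_cursor(3)): buffer="wwhwkostkhktch" (len 14), cursors c3@3 c4@3 c1@10 c2@14, authorship ..3....1.1.2.2
After op 7 (insert('s')): buffer="wwhsswkostkhsktchs" (len 18), cursors c3@5 c4@5 c1@13 c2@18, authorship ..334....1.11.2.22
After op 8 (delete): buffer="wwhwkostkhktch" (len 14), cursors c3@3 c4@3 c1@10 c2@14, authorship ..3....1.1.2.2

Answer: wwhwkostkhktch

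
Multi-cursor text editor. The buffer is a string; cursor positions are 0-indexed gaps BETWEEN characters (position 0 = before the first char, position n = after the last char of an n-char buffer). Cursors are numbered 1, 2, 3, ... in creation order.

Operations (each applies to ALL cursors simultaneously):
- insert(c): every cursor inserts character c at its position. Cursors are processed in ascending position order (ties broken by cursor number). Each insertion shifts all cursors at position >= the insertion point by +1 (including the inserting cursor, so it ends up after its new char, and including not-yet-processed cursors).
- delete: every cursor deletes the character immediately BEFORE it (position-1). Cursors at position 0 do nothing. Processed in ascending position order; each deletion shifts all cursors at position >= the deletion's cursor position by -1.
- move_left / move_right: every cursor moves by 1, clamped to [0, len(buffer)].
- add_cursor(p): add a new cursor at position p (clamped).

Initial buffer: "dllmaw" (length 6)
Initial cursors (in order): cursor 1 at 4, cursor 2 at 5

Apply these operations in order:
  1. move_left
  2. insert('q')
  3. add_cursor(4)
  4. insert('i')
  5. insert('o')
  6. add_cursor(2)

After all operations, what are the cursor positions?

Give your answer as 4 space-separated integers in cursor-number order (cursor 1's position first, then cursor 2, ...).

Answer: 8 12 8 2

Derivation:
After op 1 (move_left): buffer="dllmaw" (len 6), cursors c1@3 c2@4, authorship ......
After op 2 (insert('q')): buffer="dllqmqaw" (len 8), cursors c1@4 c2@6, authorship ...1.2..
After op 3 (add_cursor(4)): buffer="dllqmqaw" (len 8), cursors c1@4 c3@4 c2@6, authorship ...1.2..
After op 4 (insert('i')): buffer="dllqiimqiaw" (len 11), cursors c1@6 c3@6 c2@9, authorship ...113.22..
After op 5 (insert('o')): buffer="dllqiioomqioaw" (len 14), cursors c1@8 c3@8 c2@12, authorship ...11313.222..
After op 6 (add_cursor(2)): buffer="dllqiioomqioaw" (len 14), cursors c4@2 c1@8 c3@8 c2@12, authorship ...11313.222..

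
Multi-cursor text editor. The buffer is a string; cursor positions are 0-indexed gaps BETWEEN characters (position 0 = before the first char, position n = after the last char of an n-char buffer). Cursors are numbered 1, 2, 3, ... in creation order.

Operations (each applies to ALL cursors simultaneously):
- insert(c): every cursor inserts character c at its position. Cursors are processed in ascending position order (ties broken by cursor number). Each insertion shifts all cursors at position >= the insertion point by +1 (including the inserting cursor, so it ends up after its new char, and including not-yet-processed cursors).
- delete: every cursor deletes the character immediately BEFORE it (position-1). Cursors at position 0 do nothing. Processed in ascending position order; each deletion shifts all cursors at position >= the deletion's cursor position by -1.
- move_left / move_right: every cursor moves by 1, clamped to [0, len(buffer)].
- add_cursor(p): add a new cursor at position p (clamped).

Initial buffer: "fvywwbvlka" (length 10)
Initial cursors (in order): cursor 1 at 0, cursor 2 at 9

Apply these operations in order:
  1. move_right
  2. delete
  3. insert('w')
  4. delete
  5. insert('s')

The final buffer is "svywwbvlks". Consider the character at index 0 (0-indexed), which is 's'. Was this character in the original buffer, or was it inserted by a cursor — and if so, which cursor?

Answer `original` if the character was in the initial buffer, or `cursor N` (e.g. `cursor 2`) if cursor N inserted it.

Answer: cursor 1

Derivation:
After op 1 (move_right): buffer="fvywwbvlka" (len 10), cursors c1@1 c2@10, authorship ..........
After op 2 (delete): buffer="vywwbvlk" (len 8), cursors c1@0 c2@8, authorship ........
After op 3 (insert('w')): buffer="wvywwbvlkw" (len 10), cursors c1@1 c2@10, authorship 1........2
After op 4 (delete): buffer="vywwbvlk" (len 8), cursors c1@0 c2@8, authorship ........
After op 5 (insert('s')): buffer="svywwbvlks" (len 10), cursors c1@1 c2@10, authorship 1........2
Authorship (.=original, N=cursor N): 1 . . . . . . . . 2
Index 0: author = 1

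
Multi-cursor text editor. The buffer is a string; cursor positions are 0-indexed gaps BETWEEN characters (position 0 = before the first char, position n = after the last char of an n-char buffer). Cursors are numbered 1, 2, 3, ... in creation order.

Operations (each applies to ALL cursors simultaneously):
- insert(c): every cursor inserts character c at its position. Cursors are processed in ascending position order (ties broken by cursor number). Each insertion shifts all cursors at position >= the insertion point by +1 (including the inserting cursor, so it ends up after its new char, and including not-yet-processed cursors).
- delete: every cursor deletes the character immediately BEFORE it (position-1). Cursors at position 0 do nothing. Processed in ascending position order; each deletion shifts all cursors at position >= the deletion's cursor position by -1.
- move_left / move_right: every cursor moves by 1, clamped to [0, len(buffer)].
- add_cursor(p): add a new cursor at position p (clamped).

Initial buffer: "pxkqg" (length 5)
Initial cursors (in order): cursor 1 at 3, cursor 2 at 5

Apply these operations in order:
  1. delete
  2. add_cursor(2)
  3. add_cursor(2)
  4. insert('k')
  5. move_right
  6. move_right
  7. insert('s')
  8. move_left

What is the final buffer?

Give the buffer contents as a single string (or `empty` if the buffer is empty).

Answer: pxkkkqkssss

Derivation:
After op 1 (delete): buffer="pxq" (len 3), cursors c1@2 c2@3, authorship ...
After op 2 (add_cursor(2)): buffer="pxq" (len 3), cursors c1@2 c3@2 c2@3, authorship ...
After op 3 (add_cursor(2)): buffer="pxq" (len 3), cursors c1@2 c3@2 c4@2 c2@3, authorship ...
After op 4 (insert('k')): buffer="pxkkkqk" (len 7), cursors c1@5 c3@5 c4@5 c2@7, authorship ..134.2
After op 5 (move_right): buffer="pxkkkqk" (len 7), cursors c1@6 c3@6 c4@6 c2@7, authorship ..134.2
After op 6 (move_right): buffer="pxkkkqk" (len 7), cursors c1@7 c2@7 c3@7 c4@7, authorship ..134.2
After op 7 (insert('s')): buffer="pxkkkqkssss" (len 11), cursors c1@11 c2@11 c3@11 c4@11, authorship ..134.21234
After op 8 (move_left): buffer="pxkkkqkssss" (len 11), cursors c1@10 c2@10 c3@10 c4@10, authorship ..134.21234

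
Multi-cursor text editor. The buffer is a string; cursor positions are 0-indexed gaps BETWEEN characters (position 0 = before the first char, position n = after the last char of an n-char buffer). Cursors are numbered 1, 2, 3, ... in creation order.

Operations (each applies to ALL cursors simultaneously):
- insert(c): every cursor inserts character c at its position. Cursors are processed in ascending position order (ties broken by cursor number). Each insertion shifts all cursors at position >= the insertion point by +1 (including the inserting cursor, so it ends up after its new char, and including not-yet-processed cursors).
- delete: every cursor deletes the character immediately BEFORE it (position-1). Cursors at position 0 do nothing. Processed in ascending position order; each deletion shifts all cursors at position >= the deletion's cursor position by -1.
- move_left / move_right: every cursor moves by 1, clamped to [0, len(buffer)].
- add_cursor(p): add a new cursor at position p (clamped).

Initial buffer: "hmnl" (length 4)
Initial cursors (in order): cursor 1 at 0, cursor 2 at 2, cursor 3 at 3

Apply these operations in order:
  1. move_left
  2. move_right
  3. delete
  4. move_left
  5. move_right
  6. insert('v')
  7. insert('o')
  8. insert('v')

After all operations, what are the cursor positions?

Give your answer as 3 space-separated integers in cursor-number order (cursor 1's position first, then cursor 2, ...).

Answer: 10 10 10

Derivation:
After op 1 (move_left): buffer="hmnl" (len 4), cursors c1@0 c2@1 c3@2, authorship ....
After op 2 (move_right): buffer="hmnl" (len 4), cursors c1@1 c2@2 c3@3, authorship ....
After op 3 (delete): buffer="l" (len 1), cursors c1@0 c2@0 c3@0, authorship .
After op 4 (move_left): buffer="l" (len 1), cursors c1@0 c2@0 c3@0, authorship .
After op 5 (move_right): buffer="l" (len 1), cursors c1@1 c2@1 c3@1, authorship .
After op 6 (insert('v')): buffer="lvvv" (len 4), cursors c1@4 c2@4 c3@4, authorship .123
After op 7 (insert('o')): buffer="lvvvooo" (len 7), cursors c1@7 c2@7 c3@7, authorship .123123
After op 8 (insert('v')): buffer="lvvvooovvv" (len 10), cursors c1@10 c2@10 c3@10, authorship .123123123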